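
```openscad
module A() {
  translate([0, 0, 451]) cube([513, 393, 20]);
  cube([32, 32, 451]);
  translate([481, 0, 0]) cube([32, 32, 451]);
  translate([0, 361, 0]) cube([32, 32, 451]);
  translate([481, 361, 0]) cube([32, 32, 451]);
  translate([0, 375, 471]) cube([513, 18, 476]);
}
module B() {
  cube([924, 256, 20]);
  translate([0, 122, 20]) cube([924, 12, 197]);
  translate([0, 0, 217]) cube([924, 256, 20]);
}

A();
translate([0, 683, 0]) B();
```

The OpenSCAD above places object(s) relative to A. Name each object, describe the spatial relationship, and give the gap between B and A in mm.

The I-beam's nearest face is 290 mm from the chair's +y face.

A is a chair. B is an I-beam. The I-beam is on the floor beside the chair on its +y side. The gap between the I-beam and the chair is 290 mm.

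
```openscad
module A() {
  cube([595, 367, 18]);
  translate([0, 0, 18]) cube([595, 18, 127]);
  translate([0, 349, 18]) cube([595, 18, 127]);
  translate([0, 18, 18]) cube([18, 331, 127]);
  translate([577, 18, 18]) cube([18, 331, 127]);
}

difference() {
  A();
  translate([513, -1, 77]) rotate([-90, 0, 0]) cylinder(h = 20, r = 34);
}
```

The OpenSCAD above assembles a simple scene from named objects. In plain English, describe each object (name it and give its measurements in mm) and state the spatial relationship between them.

A is an open storage box with external size 595×367×145 mm and wall thickness 18 mm (the base is also 18 mm thick). The base covers the whole footprint; the four walls stand on the base, with the y-facing walls full-width and the x-facing walls fitting between their inner faces.

The open box has a circular hole of radius 34 mm through its front wall, centred at (x = 513, z = 77).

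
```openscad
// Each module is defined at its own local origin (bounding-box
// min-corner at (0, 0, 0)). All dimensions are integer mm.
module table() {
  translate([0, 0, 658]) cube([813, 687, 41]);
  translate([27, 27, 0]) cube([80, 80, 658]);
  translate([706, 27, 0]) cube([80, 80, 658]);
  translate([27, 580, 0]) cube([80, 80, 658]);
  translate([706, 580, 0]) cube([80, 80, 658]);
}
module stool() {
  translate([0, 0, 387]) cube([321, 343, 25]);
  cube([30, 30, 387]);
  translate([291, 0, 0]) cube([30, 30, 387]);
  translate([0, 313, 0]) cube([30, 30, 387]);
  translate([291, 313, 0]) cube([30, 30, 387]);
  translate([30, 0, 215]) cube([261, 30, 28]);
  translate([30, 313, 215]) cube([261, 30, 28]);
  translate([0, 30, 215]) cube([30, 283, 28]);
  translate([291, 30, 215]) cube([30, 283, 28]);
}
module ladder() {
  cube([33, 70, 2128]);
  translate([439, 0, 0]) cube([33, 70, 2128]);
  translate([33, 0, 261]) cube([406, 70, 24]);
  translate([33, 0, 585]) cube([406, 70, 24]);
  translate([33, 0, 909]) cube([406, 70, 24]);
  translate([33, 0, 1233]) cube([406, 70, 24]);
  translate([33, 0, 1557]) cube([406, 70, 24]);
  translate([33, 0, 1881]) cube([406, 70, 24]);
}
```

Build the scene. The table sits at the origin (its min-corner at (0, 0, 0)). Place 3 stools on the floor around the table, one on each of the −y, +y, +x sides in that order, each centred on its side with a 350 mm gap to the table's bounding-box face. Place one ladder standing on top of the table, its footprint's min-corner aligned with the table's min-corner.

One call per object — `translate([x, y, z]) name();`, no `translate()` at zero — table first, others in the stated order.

table();
translate([246, -693, 0]) stool();
translate([246, 1037, 0]) stool();
translate([1163, 172, 0]) stool();
translate([0, 0, 699]) ladder();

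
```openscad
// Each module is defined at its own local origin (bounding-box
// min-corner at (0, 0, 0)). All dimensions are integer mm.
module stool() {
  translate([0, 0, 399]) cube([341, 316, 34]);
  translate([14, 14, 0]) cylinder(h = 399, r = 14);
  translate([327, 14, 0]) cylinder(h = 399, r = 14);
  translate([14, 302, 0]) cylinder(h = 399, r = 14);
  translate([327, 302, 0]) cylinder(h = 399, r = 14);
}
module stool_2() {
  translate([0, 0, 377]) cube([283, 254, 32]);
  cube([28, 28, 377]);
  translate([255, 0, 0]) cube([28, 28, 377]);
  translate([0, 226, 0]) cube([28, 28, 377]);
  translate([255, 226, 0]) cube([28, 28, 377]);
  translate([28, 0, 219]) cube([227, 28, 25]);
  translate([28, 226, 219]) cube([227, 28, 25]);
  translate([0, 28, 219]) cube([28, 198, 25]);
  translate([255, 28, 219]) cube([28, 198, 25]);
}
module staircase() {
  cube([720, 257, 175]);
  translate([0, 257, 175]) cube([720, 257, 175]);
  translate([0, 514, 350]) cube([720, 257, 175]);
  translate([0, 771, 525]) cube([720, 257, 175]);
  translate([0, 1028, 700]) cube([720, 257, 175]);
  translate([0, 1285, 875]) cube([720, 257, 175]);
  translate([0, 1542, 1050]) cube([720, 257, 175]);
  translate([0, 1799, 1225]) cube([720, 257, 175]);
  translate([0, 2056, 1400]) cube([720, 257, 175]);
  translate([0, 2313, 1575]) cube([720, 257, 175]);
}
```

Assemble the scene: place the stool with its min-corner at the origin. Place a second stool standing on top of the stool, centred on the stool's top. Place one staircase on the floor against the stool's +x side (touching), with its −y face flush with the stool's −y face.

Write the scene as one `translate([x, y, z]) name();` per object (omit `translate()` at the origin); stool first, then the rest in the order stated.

stool();
translate([29, 31, 433]) stool_2();
translate([341, 0, 0]) staircase();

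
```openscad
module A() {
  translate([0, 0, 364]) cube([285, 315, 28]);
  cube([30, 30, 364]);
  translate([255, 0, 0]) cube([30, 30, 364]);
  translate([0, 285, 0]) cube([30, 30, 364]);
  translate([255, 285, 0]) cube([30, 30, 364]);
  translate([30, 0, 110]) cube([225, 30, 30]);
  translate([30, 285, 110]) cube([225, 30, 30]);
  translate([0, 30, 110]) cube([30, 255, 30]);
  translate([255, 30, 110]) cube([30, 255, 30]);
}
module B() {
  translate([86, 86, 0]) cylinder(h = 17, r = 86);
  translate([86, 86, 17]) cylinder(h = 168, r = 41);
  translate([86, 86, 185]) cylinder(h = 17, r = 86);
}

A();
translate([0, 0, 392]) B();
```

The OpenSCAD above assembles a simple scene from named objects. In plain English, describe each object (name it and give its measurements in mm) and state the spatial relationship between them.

A is a four-legged stool. The seat is a 285×315×28 mm slab whose top surface is at z = 392 mm; four square legs, each 30×30 mm in cross-section, run from the floor (z = 0) to the underside of the seat, each flush with a corner of the seat. Four stretchers, 30 mm wide and 30 mm tall, connect adjacent legs with their undersides at z = 110 mm, each running between the inner faces of the legs it joins and aligned with the legs' outer faces on the other axis.

B is a spool: two coaxial disc flanges of radius 86 mm and thickness 17 mm, joined by a core cylinder of radius 41 mm and height 168 mm. The lower flange rests on z = 0 and the three cylinders share a vertical axis.

The spool is on top of the stool.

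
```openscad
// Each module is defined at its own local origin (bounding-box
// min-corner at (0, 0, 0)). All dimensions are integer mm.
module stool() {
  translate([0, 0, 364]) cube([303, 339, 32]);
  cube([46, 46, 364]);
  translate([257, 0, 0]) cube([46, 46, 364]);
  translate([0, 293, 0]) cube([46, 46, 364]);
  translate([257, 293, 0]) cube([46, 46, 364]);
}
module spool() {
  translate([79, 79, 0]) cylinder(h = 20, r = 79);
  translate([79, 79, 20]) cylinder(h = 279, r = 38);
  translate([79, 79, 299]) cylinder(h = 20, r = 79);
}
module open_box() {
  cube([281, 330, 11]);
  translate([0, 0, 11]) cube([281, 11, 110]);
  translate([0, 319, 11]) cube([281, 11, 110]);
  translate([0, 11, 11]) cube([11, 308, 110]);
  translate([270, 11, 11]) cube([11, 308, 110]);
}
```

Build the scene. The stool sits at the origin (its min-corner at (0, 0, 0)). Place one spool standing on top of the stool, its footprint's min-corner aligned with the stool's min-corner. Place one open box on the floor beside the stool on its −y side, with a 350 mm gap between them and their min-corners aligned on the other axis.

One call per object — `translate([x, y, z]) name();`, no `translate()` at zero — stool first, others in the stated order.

stool();
translate([0, 0, 396]) spool();
translate([0, -680, 0]) open_box();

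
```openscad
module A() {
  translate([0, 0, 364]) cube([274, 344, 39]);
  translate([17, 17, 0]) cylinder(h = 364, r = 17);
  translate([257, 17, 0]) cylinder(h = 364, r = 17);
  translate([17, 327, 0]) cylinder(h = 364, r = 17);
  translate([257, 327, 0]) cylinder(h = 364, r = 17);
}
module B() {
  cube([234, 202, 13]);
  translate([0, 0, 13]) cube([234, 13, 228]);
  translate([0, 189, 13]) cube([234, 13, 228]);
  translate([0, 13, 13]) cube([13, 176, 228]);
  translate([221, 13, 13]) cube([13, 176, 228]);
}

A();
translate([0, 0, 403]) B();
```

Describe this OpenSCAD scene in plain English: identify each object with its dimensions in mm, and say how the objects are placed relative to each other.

A is a simple wooden stool: a rectangular seat 274 mm (x) by 344 mm (y), 39 mm thick, top face at z = 403 mm, on four round legs, each 34 mm in diameter. The legs rest on z = 0, each leg's axis is inset half a diameter from the nearest pair of seat edges (so the leg's bounding box is flush with the corner).

B is an open-topped rectangular box: outside dimensions 234×202×241 mm, with a uniform wall and base thickness of 13 mm. The base is a full 234×202 slab on the floor; four walls sit on top of the base. The front and back walls (the −y and +y sides) span the full width; the two side walls fit between them.

The open box is on top of the stool.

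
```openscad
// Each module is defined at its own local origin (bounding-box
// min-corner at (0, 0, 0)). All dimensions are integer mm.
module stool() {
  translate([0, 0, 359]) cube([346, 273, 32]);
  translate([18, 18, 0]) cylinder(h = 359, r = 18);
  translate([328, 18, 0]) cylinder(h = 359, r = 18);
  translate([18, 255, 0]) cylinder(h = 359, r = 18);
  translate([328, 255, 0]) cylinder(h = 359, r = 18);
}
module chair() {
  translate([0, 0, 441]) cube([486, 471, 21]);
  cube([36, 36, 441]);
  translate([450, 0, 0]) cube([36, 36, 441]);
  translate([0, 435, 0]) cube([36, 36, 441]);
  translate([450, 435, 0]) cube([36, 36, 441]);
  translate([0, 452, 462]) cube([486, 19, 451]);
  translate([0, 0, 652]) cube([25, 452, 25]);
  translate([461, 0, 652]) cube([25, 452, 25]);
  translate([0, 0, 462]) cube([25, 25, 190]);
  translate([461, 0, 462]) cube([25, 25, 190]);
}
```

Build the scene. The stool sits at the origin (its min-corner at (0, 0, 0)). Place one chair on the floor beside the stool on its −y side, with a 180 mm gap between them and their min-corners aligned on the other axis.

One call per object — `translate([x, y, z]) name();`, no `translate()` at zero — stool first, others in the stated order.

stool();
translate([0, -651, 0]) chair();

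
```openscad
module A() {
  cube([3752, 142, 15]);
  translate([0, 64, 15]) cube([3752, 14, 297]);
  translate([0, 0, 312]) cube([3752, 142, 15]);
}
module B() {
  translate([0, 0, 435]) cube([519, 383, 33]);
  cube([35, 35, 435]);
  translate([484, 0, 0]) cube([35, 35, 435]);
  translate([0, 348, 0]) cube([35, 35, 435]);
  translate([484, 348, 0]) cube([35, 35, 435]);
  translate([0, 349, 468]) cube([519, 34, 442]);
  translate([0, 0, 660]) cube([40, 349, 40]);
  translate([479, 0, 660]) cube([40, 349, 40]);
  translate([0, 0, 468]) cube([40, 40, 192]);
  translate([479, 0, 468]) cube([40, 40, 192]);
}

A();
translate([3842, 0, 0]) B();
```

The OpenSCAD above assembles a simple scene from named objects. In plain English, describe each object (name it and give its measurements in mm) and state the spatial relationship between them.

A is an I-beam lying along x, 3752 mm long. Overall section height 327 mm. Two flanges 142 mm wide (y) and 15 mm thick, one on the floor and one at the top; a web 14 mm thick runs between them, centred on the flange width.

B is a chair: 519×383 mm seat, 33 mm thick, top at z = 468 mm, on four 35 mm square corner legs flush with the seat edges. A 34 mm thick backrest slab spans the full seat width, extending 442 mm above the seat top, its back face flush with the seat's +y edge. Two armrests of 40×40 mm section run along each side from the seat's front edge to the front of the backrest, top faces 232 mm above the seat top and outer faces flush with the seat's x-edges; a 40×40 mm post under the front of each armrest stands on the seat at the front corner.

The chair is on the floor beside the I-beam on its +x side.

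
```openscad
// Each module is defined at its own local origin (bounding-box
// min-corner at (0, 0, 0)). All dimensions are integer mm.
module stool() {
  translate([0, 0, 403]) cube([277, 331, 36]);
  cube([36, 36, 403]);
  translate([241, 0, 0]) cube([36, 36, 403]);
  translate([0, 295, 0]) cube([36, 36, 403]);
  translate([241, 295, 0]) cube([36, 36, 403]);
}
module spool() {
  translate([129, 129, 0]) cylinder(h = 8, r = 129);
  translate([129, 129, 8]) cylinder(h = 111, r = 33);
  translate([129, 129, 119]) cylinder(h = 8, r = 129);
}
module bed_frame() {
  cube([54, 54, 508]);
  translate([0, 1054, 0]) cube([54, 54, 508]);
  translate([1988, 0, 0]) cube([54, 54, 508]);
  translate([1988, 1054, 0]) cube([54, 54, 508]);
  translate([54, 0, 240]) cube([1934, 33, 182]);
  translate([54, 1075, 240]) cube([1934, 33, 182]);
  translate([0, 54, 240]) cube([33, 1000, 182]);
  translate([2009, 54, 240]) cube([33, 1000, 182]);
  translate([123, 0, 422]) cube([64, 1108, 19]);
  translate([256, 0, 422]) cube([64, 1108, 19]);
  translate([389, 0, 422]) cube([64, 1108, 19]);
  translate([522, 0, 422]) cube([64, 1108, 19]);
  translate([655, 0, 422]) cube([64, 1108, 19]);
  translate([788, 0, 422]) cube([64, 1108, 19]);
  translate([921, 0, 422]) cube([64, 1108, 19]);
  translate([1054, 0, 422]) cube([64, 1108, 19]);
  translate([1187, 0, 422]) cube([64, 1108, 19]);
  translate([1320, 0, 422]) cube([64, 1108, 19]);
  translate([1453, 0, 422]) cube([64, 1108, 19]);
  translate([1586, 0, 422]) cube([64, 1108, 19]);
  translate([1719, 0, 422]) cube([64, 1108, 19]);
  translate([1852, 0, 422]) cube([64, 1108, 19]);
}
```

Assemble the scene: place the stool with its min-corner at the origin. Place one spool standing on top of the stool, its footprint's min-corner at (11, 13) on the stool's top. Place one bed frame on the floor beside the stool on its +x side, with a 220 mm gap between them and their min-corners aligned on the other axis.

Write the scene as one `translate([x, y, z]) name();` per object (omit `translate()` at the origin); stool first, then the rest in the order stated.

stool();
translate([11, 13, 439]) spool();
translate([497, 0, 0]) bed_frame();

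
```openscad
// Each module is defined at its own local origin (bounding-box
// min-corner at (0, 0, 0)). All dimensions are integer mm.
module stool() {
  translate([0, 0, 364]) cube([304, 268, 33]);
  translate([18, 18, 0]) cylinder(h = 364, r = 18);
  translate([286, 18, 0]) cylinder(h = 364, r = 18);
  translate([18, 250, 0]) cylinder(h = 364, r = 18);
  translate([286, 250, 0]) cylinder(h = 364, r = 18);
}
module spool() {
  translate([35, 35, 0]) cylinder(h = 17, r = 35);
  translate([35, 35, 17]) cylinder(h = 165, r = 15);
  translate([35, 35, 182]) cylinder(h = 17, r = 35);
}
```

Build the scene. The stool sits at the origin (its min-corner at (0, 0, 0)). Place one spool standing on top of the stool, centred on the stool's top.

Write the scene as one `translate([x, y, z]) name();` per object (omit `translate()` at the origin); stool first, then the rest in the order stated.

stool();
translate([117, 99, 397]) spool();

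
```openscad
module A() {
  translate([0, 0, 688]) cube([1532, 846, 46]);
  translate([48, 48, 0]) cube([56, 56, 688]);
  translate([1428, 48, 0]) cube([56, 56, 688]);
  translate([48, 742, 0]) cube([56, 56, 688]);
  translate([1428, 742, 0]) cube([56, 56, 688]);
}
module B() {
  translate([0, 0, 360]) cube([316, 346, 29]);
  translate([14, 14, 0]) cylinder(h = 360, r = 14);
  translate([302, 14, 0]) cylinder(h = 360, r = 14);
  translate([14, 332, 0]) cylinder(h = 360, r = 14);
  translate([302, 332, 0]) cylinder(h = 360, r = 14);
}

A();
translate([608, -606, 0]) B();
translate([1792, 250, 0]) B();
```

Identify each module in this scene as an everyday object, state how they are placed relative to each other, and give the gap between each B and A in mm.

A is a table. B is a stool. Two stools sit around the table at the −y, +x sides. The gap between each stool and the table is 260 mm.

Each stool's nearest face is 260 mm from the table's bounding box.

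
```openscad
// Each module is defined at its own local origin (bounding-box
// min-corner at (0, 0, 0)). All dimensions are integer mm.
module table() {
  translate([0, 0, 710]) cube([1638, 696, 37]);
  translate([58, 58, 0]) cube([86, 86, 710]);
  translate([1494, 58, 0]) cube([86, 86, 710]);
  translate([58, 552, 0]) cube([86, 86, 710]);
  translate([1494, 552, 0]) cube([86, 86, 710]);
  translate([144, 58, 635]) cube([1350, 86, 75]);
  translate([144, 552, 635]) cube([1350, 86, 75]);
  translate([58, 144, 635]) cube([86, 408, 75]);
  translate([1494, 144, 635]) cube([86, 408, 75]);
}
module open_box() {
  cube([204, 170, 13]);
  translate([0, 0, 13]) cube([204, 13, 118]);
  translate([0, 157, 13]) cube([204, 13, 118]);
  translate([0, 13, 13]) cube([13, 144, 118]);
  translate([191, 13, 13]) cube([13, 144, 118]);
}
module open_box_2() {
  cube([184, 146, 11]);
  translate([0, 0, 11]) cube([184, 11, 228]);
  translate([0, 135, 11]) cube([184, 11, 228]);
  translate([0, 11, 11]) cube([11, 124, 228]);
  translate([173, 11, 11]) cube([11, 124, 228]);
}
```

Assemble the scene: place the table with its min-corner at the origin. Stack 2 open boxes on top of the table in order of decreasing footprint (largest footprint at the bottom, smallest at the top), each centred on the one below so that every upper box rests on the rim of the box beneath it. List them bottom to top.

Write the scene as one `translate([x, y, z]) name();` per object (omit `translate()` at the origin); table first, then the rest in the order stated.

table();
translate([717, 263, 747]) open_box();
translate([727, 275, 878]) open_box_2();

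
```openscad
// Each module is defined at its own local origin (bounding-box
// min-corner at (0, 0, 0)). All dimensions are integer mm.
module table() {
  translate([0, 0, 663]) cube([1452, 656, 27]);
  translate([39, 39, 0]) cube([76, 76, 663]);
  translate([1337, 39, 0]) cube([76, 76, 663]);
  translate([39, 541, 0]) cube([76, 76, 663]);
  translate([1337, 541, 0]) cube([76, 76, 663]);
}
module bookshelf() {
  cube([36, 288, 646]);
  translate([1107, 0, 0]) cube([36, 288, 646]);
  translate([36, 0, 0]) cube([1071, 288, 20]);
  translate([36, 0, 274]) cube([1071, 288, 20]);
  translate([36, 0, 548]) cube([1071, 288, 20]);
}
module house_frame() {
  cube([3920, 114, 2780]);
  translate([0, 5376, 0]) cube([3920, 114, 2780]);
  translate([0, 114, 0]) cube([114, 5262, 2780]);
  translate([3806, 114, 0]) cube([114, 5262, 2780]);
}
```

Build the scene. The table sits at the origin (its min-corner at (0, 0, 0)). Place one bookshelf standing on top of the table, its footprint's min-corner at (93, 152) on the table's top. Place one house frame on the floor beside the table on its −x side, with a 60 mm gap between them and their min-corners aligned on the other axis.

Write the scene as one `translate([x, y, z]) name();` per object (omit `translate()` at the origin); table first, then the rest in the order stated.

table();
translate([93, 152, 690]) bookshelf();
translate([-3980, 0, 0]) house_frame();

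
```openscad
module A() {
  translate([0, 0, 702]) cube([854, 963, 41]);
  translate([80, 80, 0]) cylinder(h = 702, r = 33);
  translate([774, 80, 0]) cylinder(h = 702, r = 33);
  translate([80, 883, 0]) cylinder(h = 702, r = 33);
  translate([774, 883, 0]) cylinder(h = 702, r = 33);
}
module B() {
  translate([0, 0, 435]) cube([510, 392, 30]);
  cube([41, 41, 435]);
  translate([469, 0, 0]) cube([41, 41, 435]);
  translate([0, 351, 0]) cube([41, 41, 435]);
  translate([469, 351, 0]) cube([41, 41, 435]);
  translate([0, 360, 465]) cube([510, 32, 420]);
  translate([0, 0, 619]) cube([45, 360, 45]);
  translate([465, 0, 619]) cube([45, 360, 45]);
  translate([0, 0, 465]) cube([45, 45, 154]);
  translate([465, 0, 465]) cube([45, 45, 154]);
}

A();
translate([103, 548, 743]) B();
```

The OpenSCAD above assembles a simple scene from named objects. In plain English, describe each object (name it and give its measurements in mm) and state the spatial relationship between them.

A is a table with a 854×963 mm rectangular top, 41 mm thick, top surface at z = 743 mm, supported by four round legs of 66 mm diameter, each leg's bounding box inset 47 mm from the nearest pair of top edges, running from the floor.

B is a chair: 510×392 mm seat, 30 mm thick, top at z = 465 mm, on four 41 mm square corner legs flush with the seat edges. A 32 mm thick backrest slab spans the full seat width, extending 420 mm above the seat top, its back face flush with the seat's +y edge. Two armrests of 45×45 mm section run along each side from the seat's front edge to the front of the backrest, top faces 199 mm above the seat top and outer faces flush with the seat's x-edges; a 45×45 mm post under the front of each armrest stands on the seat at the front corner.

The chair is on top of the table.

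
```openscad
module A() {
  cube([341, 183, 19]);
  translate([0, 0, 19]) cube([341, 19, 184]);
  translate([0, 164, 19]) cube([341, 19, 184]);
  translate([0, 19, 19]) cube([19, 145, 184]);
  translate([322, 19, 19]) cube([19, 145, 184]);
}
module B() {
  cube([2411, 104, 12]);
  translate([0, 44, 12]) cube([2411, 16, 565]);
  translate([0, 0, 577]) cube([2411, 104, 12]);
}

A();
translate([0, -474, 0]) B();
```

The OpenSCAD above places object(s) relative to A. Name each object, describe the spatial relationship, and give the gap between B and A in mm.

A is an open box. B is an I-beam. The I-beam is on the floor beside the open box on its −y side. The gap between the I-beam and the open box is 370 mm.

The I-beam's nearest face is 370 mm from the open box's −y face.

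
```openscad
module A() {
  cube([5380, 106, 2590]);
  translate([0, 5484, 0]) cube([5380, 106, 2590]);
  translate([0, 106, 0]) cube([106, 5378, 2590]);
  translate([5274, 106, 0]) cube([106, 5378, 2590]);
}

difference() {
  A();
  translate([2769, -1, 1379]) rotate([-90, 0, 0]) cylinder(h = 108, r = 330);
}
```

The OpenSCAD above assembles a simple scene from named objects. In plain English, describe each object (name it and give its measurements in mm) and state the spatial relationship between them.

A is the wall frame of a small rectangular building: four walls, each 2590 mm tall and 106 mm thick, enclosing a footprint 5380 mm (x) by 5590 mm (y) outside-to-outside, with no floor or roof. The front and back walls (the −y and +y sides) span the full width; the two side walls fit between them.

The house frame has a circular hole of radius 330 mm through its front wall, centred at (x = 2769, z = 1379).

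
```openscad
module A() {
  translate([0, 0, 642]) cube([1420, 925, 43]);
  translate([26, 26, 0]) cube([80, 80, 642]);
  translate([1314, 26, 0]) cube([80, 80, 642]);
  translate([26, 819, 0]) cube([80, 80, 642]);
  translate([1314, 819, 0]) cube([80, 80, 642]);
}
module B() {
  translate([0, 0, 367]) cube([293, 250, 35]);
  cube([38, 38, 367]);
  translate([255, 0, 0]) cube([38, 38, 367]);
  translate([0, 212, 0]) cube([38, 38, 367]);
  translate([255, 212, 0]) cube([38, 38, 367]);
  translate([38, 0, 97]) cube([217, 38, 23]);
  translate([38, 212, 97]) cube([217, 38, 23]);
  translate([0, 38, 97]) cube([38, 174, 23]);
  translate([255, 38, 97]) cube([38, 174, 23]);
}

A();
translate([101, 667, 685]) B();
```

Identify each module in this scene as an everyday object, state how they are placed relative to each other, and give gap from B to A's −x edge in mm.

The stool's min-x is at 101; the table's min-x is 0; gap = 101 mm.

A is a table. B is a stool. The stool is on top of the table. The gap from the stool to the table's −x edge is 101 mm.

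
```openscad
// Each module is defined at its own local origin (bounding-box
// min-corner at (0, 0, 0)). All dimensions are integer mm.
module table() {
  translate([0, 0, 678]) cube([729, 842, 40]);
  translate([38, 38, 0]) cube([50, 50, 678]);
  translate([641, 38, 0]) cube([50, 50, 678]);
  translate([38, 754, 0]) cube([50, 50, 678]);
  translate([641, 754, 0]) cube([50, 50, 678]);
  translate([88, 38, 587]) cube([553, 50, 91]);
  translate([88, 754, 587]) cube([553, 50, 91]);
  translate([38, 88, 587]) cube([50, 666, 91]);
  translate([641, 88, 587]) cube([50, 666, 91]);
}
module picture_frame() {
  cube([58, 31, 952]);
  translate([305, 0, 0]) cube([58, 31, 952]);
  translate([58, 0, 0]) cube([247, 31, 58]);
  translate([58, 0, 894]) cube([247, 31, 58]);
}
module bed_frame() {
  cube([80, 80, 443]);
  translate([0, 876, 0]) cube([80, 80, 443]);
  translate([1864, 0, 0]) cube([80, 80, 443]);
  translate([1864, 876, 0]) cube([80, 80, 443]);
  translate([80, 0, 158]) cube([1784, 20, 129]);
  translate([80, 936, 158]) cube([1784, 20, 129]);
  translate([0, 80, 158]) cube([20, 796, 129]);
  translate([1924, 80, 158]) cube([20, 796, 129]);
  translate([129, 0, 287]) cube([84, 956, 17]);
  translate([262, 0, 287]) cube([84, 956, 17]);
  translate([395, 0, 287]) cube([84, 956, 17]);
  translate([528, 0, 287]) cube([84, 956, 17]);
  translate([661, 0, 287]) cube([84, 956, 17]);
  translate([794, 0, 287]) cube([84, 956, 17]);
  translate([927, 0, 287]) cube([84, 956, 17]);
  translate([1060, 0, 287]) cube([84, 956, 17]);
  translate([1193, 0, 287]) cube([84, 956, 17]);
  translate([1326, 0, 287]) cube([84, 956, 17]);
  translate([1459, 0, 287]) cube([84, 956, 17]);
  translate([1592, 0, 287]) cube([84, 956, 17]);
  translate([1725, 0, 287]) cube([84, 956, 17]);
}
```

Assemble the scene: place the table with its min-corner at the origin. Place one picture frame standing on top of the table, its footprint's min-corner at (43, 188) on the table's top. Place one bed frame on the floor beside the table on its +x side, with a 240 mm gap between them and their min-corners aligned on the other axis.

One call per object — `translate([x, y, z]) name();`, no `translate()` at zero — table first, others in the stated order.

table();
translate([43, 188, 718]) picture_frame();
translate([969, 0, 0]) bed_frame();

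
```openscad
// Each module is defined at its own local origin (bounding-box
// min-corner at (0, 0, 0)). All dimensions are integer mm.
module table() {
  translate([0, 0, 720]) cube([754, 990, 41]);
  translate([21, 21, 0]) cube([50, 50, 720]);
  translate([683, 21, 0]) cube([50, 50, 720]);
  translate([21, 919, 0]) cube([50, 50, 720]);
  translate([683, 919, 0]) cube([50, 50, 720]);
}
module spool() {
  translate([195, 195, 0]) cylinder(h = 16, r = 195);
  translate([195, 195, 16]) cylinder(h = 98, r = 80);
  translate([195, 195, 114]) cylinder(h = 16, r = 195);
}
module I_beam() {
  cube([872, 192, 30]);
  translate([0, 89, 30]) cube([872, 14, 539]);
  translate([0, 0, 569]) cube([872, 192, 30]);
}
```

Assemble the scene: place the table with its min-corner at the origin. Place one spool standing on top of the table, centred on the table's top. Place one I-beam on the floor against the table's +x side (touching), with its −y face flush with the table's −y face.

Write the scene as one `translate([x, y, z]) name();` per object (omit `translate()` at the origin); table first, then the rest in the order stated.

table();
translate([182, 300, 761]) spool();
translate([754, 0, 0]) I_beam();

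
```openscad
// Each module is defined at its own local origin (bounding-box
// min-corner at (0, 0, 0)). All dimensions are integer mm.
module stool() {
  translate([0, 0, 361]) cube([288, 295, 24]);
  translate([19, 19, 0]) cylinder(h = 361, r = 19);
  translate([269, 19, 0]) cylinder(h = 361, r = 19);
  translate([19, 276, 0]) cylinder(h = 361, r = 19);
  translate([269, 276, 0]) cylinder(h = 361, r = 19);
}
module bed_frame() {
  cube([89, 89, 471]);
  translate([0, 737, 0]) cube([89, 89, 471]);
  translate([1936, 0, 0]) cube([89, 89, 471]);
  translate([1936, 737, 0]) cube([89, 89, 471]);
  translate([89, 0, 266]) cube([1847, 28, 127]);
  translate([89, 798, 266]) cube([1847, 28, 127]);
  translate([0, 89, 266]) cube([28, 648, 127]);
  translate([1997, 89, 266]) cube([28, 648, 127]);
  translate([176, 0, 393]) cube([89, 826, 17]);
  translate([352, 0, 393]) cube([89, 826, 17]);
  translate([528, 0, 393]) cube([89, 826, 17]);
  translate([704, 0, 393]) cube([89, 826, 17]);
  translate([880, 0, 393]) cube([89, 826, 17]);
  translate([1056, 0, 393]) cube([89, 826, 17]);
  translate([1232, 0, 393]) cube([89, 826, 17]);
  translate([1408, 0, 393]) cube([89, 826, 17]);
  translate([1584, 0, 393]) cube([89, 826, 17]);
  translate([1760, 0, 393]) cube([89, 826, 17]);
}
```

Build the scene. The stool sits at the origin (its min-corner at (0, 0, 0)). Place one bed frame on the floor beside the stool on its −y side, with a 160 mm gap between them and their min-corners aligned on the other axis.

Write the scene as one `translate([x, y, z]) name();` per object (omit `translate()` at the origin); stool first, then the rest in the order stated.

stool();
translate([0, -986, 0]) bed_frame();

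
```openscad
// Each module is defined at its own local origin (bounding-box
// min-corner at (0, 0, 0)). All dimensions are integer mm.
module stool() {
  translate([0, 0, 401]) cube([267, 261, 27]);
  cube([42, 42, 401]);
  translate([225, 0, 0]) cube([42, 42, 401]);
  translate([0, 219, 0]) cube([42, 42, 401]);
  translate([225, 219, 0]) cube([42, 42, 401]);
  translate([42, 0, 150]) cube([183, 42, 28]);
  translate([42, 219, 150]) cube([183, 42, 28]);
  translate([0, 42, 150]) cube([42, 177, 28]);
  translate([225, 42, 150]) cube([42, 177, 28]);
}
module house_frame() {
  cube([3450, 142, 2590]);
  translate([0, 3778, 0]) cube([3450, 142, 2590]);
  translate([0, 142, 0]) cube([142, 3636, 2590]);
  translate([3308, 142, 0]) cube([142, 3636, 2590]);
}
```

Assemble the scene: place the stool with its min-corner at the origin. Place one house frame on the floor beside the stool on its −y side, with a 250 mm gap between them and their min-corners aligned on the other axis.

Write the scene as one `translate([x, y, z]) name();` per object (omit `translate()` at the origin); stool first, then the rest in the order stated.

stool();
translate([0, -4170, 0]) house_frame();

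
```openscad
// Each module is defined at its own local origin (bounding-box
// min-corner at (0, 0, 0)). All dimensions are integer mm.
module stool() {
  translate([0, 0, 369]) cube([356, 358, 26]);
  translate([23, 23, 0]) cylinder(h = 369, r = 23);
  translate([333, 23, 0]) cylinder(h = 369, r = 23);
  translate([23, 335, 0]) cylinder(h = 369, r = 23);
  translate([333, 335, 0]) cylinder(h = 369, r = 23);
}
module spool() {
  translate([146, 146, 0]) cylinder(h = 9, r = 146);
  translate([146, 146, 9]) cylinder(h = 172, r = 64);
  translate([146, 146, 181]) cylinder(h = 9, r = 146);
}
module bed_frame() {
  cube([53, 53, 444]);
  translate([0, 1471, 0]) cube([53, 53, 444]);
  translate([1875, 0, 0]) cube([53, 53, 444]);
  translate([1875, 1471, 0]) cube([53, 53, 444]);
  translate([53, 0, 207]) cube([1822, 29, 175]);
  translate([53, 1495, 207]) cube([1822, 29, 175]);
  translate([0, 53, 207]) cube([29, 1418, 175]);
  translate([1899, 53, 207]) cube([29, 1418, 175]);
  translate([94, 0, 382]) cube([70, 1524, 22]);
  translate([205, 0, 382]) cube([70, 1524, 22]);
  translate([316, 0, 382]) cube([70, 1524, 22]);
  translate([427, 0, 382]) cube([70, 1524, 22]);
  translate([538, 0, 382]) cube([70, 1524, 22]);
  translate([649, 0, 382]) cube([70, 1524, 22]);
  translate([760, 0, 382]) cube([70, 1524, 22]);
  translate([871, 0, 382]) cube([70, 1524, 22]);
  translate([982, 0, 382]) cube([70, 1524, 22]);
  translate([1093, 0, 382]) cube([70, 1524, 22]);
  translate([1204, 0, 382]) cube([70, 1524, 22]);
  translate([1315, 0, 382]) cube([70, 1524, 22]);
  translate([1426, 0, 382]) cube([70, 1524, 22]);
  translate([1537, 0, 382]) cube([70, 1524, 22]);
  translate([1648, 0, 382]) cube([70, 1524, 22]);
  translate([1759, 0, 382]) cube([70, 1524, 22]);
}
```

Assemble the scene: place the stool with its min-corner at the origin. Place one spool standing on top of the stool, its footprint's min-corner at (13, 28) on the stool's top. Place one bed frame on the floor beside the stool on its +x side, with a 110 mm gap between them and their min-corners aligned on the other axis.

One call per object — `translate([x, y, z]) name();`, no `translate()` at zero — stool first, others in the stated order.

stool();
translate([13, 28, 395]) spool();
translate([466, 0, 0]) bed_frame();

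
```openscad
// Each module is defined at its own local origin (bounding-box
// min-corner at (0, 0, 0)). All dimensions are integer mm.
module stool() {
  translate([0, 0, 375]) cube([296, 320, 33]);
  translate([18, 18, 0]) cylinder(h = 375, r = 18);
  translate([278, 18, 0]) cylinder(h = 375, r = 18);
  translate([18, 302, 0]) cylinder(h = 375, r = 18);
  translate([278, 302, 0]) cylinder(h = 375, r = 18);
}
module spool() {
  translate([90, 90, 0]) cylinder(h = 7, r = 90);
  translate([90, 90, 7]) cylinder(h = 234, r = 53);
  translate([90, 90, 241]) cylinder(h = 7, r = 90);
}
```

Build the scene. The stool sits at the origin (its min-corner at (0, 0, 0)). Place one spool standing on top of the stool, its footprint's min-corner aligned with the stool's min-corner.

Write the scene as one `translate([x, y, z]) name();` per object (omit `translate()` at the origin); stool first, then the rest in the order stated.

stool();
translate([0, 0, 408]) spool();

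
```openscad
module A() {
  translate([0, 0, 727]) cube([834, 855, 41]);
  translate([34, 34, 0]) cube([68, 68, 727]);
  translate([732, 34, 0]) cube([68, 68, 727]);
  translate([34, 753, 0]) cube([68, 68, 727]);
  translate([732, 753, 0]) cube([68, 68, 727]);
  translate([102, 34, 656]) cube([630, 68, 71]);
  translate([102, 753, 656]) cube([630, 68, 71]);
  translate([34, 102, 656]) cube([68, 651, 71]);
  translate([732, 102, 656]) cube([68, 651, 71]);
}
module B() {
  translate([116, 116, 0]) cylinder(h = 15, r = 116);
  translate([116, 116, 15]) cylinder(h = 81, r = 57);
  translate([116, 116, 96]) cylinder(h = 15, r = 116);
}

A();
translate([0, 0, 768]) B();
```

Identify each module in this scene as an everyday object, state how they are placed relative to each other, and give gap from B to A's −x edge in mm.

A is a table. B is a spool. The spool is on top of the table. The gap from the spool to the table's −x edge is 0 mm.

The spool's min-x is at 0; the table's min-x is 0; gap = 0 mm.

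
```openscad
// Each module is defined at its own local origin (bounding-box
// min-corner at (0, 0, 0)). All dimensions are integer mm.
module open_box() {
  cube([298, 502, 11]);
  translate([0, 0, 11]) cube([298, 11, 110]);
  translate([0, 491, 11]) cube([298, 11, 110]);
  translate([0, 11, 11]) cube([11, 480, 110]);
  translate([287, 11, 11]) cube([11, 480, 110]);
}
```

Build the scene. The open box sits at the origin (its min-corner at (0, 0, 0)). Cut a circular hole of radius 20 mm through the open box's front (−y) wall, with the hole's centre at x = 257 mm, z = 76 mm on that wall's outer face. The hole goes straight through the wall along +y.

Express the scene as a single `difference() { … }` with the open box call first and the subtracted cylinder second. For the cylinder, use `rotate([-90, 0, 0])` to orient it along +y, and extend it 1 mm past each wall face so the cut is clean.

difference() {
  open_box();
  translate([257, -1, 76]) rotate([-90, 0, 0]) cylinder(h = 13, r = 20);
}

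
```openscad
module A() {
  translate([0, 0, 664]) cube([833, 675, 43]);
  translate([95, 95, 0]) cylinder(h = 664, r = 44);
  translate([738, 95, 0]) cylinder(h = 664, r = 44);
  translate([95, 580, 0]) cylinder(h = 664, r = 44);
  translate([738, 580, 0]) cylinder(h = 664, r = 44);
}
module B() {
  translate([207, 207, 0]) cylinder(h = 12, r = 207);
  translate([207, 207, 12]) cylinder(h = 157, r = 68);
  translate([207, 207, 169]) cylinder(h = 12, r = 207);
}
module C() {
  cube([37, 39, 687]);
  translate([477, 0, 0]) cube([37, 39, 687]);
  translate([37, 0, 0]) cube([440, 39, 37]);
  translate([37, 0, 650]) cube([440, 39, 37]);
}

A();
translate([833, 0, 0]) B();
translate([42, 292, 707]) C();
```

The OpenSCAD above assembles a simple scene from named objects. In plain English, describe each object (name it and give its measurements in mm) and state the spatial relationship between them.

A is a rectangular dining table. The top is 833×675×43 mm with its upper surface at z = 707 mm. It stands on four round legs of 88 mm diameter, each leg's bounding box inset 51 mm from the nearest pair of top edges, running from the floor to the underside of the top.

B is a spool: two coaxial disc flanges of radius 207 mm and thickness 12 mm, joined by a core cylinder of radius 68 mm and height 157 mm. The lower flange rests on z = 0 and the three cylinders share a vertical axis.

C is a picture frame with a 440×613 mm rectangular opening (x by z) and a uniform 37 mm border on every side. Frame depth is 39 mm along y. It is built from two vertical stiles running the full outside height and two horizontal rails spanning the gap between the stiles.

The spool is against the table's +x side, with their −y faces flush. The picture frame is on top of the table.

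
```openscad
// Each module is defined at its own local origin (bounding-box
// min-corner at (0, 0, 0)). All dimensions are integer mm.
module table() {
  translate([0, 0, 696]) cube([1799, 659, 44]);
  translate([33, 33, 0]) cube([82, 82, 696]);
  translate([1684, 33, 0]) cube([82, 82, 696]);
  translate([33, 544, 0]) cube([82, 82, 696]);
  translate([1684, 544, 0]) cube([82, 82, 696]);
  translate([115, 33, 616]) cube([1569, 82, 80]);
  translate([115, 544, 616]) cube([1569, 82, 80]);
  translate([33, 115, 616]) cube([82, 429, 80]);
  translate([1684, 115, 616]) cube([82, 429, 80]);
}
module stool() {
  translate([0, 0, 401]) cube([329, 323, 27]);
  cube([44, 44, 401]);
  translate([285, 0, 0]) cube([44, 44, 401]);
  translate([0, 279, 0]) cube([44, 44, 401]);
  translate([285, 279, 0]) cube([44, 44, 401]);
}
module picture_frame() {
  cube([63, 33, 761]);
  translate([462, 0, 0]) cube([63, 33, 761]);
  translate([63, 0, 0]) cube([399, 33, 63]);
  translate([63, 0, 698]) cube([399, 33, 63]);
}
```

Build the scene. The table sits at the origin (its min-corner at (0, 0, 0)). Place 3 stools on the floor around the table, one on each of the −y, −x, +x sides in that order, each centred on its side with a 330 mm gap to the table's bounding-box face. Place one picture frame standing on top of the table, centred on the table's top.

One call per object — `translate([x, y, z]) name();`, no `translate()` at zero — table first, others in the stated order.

table();
translate([735, -653, 0]) stool();
translate([-659, 168, 0]) stool();
translate([2129, 168, 0]) stool();
translate([637, 313, 740]) picture_frame();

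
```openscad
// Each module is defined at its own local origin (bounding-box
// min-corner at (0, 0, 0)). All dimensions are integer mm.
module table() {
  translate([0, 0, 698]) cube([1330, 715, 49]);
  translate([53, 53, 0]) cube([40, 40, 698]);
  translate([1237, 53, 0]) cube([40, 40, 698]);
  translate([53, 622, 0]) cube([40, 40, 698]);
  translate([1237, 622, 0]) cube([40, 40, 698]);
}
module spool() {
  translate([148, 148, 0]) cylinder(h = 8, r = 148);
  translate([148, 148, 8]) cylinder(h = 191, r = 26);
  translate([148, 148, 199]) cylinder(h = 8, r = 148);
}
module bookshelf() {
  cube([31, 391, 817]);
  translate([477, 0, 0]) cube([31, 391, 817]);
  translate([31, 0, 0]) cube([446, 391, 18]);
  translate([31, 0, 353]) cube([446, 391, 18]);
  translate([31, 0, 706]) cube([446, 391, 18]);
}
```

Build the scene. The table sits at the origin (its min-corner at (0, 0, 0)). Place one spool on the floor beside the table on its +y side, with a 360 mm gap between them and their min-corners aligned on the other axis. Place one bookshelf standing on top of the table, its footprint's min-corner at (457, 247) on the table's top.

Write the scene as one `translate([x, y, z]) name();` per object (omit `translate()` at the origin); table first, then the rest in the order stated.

table();
translate([0, 1075, 0]) spool();
translate([457, 247, 747]) bookshelf();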